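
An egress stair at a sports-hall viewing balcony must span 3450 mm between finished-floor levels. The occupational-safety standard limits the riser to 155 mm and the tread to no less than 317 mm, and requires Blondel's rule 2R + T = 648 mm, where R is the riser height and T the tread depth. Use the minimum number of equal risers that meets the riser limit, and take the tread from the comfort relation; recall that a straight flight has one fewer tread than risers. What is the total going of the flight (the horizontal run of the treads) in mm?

7656 mm

At most 155 each: 3450/155 = 22.26, giving 23 risers.
R = 3450 ÷ 23 = 150 mm.
Tread T = 648 − 2 × 150 = 348 mm (≥ 317 mm).
Treads = 23 − 1 = 22; going = 22 × 348 = 7656 mm.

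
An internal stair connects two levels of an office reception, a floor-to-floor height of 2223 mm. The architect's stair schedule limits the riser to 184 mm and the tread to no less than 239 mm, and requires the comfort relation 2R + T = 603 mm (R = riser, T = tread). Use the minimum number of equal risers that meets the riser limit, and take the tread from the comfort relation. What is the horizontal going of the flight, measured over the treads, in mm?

3132 mm

⌈2223/184⌉ = 13 risers.
Riser R = 2223 / 13 = 171 mm, within the 184 mm limit.
From 2R + T = 603: T = 603 − 342 = 261 mm.
13 risers give 12 treads; going = 12 × 261 = 3132 mm.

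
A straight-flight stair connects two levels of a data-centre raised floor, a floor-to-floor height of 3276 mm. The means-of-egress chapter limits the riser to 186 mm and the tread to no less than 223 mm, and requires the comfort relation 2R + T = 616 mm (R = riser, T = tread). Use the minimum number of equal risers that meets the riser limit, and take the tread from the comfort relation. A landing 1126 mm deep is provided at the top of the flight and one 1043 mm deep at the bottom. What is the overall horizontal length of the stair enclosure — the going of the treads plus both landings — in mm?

3276 / 186 = 17.613 → round up to 18 risers.
Each riser is 3276/18 = 182 mm (≤ 186 mm).
Tread T = 616 − 2 × 182 = 252 mm (≥ 223 mm).
18 risers give 17 treads; going = 17 × 252 = 4284 mm.
Enclosure = 4284 + 1126 + 1043 = 6453 mm.

6453 mm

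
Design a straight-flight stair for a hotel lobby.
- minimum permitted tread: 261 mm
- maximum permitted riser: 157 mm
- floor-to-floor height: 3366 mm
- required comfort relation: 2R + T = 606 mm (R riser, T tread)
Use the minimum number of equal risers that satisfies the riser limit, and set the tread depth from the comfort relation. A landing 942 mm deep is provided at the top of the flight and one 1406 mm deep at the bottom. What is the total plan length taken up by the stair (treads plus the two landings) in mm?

8648 mm

At most 157 each: 3366/157 = 21.44, giving 22 risers.
Riser R = 3366 / 22 = 153 mm, within the 157 mm limit.
Tread T = 606 − 2 × 153 = 300 mm (≥ 261 mm).
Treads = 22 − 1 = 21; going = 21 × 300 = 6300 mm.
Enclosure = 6300 + 942 + 1406 = 8648 mm.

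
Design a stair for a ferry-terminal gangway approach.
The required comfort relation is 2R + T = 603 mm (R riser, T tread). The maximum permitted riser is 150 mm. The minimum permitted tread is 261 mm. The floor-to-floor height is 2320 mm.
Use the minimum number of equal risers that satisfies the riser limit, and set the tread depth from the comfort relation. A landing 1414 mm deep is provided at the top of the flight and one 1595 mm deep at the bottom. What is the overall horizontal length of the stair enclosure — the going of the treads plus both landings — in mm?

7704 mm

At most 150 each: 2320/150 = 15.47, giving 16 risers.
Riser R = 2320 / 16 = 145 mm, within the 150 mm limit.
T = 603 − 2·145 = 313 mm, which satisfies the 261 mm minimum.
16 risers give 15 treads; going = 15 × 313 = 4695 mm.
Enclosure = 4695 + 1414 + 1595 = 7704 mm.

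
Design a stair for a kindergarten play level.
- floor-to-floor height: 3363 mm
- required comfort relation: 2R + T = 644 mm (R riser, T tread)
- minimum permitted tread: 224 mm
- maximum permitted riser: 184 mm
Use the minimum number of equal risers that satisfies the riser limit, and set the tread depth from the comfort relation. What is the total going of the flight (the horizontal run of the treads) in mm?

At most 184 each: 3363/184 = 18.28, giving 19 risers.
Each riser is 3363/19 = 177 mm (≤ 184 mm).
T = 644 − 2·177 = 290 mm, which satisfies the 224 mm minimum.
Going = (19 − 1) × 290 = 5220 mm.

5220 mm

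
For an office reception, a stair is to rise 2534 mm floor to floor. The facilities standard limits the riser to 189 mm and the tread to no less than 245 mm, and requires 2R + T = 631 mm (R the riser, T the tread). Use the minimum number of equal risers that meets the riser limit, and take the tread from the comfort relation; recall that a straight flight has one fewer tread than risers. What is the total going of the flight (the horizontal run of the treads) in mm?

2534 / 189 = 13.41, so 14 risers are needed.
R = 2534 ÷ 14 = 181 mm.
Tread T = 631 − 2 × 181 = 269 mm (≥ 245 mm).
Treads = 14 − 1 = 13; going = 13 × 269 = 3497 mm.

3497 mm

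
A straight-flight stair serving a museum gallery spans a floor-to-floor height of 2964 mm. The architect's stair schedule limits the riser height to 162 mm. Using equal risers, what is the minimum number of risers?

At most 162 each: 2964/162 = 18.30, giving 19 risers.

19 risers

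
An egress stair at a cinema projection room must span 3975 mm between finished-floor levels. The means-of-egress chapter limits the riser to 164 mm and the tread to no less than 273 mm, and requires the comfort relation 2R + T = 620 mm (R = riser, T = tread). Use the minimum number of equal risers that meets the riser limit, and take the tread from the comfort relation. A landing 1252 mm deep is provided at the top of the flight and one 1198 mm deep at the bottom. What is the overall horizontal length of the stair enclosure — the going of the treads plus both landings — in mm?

⌈3975/164⌉ = 25 risers.
Riser R = 3975 / 25 = 159 mm, within the 164 mm limit.
T = 620 − 2·159 = 302 mm, which satisfies the 273 mm minimum.
Going = (25 − 1) × 302 = 7248 mm.
Enclosure = 7248 + 1252 + 1198 = 9698 mm.

9698 mm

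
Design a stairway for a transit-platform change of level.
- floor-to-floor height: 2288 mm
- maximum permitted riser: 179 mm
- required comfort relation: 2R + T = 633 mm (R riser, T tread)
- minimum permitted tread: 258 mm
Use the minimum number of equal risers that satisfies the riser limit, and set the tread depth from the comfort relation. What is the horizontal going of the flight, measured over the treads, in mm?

3372 mm

2288 / 179 = 12.78, so 13 risers are needed.
Riser R = 2288 / 13 = 176 mm, within the 179 mm limit.
Tread T = 633 − 2 × 176 = 281 mm (≥ 258 mm).
13 risers give 12 treads; going = 12 × 281 = 3372 mm.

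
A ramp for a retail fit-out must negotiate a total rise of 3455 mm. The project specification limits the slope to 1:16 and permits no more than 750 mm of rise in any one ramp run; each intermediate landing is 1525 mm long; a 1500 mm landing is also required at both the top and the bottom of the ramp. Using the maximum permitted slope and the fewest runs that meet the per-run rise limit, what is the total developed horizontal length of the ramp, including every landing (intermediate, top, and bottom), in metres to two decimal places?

3455 / 750 = 4.607 → round up to 5 ramp runs. That means 4 intermediate landings.
Horizontal run for 3455 mm of rise at 1:16 is 3455 × 16 = 55280 mm.
Intermediate landings: 4 × 1525 = 6100 mm.
Top and bottom landings: 2 × 1500 = 3000 mm.
Total = 55280 + 6100 + 3000 = 64380 mm.
= 64.38 m.

64.38 m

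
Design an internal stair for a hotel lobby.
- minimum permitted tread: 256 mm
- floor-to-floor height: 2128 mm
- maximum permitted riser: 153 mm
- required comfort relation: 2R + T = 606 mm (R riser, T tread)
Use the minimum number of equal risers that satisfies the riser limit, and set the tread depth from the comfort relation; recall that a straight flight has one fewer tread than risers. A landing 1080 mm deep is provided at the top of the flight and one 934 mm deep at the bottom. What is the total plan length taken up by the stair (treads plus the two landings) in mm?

5940 mm

At most 153 each: 2128/153 = 13.91, giving 14 risers.
Each riser is 2128/14 = 152 mm (≤ 153 mm).
From 2R + T = 606: T = 606 − 304 = 302 mm.
Going = (14 − 1) × 302 = 3926 mm.
Add landings: 3926 + 1080 + 934 = 5940 mm.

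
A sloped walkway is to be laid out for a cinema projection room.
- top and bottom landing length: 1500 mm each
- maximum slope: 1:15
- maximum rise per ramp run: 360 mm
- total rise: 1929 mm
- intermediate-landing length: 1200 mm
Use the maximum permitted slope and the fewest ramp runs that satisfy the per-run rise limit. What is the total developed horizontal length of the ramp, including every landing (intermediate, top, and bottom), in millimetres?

37935 mm

1929 / 360 = 5.358 → round up to 6 ramp runs. That means 5 intermediate landings.
Horizontal run for 1929 mm of rise at 1:15 is 1929 × 15 = 28935 mm.
Intermediate landings: 5 × 1200 = 6000 mm.
Top and bottom landings: 2 × 1500 = 3000 mm.
Total = 28935 + 6000 + 3000 = 37935 mm.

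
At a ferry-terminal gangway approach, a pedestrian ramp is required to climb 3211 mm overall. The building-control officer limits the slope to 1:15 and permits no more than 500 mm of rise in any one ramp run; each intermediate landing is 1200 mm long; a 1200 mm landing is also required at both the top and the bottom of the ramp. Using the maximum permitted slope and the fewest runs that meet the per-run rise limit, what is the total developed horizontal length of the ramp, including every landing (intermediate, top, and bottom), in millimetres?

57765 mm

At most 500 each: 3211/500 = 6.42, giving 7 ramp runs. That means 6 intermediate landings.
Horizontal run for 3211 mm of rise at 1:15 is 3211 × 15 = 48165 mm.
6 intermediate landings contribute 6 × 1200 = 7200 mm.
Top and bottom landings: 2 × 1200 = 2400 mm.
Total = 48165 + 7200 + 2400 = 57765 mm.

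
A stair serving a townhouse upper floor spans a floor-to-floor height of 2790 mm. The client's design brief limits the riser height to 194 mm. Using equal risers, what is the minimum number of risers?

15 risers

2790 / 194 = 14.381 → round up to 15 risers.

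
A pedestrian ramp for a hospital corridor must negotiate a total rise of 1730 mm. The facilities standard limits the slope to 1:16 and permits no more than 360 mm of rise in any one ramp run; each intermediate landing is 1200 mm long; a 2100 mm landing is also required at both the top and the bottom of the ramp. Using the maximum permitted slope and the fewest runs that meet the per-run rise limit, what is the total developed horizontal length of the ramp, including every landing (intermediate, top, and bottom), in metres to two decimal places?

36.68 m

At most 360 each: 1730/360 = 4.81, giving 5 ramp runs. That means 4 intermediate landings.
Ramp run (horizontal) at 1:16: 1730 × 16 = 27680 mm.
Intermediate landings: 4 × 1200 = 4800 mm.
Top and bottom landings: 2 × 2100 = 4200 mm.
Total = 27680 + 4800 + 4200 = 36680 mm.
= 36.68 m.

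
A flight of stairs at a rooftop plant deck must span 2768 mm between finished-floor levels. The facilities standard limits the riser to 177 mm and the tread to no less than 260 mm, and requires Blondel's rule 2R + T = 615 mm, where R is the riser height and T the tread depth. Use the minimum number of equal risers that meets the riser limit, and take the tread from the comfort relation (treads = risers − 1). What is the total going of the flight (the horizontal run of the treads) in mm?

At most 177 each: 2768/177 = 15.64, giving 16 risers.
Riser R = 2768 / 16 = 173 mm, within the 177 mm limit.
Tread T = 615 − 2 × 173 = 269 mm (≥ 260 mm).
Treads = 16 − 1 = 15; going = 15 × 269 = 4035 mm.

4035 mm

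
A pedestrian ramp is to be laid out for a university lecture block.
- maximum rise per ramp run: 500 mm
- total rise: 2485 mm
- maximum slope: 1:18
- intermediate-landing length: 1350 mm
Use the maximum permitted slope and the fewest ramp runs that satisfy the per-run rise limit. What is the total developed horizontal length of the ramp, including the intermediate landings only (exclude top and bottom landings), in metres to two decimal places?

50.13 m

2485 / 500 = 4.970 → round up to 5 ramp runs. That means 4 intermediate landings.
Horizontal run for 2485 mm of rise at 1:18 is 2485 × 18 = 44730 mm.
Intermediate landings: 4 × 1350 = 5400 mm.
Total developed length = 44730 + 5400 = 50130 mm.
= 50.13 m.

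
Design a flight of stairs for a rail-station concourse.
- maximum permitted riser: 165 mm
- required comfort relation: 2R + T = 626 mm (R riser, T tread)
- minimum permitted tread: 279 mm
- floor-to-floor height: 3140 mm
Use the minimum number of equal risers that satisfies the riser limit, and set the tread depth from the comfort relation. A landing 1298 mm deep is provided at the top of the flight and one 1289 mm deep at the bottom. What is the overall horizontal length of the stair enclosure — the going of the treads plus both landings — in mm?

8515 mm

3140 / 165 = 19.030 → round up to 20 risers.
Riser R = 3140 / 20 = 157 mm, within the 165 mm limit.
From 2R + T = 626: T = 626 − 314 = 312 mm.
Going = (20 − 1) × 312 = 5928 mm.
Add landings: 5928 + 1298 + 1289 = 8515 mm.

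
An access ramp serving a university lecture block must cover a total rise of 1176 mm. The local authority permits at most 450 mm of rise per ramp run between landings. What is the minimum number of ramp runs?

3 runs

1176 / 450 = 2.613 → round up to 3 ramp runs.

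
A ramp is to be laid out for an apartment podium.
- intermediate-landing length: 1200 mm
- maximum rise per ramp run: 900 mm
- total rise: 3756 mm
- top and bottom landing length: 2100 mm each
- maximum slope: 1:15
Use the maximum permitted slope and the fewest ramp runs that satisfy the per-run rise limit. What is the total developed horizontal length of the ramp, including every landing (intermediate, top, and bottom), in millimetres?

3756 / 900 = 4.173 → round up to 5 ramp runs. That means 4 intermediate landings.
Horizontal run for 3756 mm of rise at 1:15 is 3756 × 15 = 56340 mm.
4 intermediate landings contribute 4 × 1200 = 4800 mm.
Top and bottom landings: 2 × 2100 = 4200 mm.
Total = 56340 + 4800 + 4200 = 65340 mm.

65340 mm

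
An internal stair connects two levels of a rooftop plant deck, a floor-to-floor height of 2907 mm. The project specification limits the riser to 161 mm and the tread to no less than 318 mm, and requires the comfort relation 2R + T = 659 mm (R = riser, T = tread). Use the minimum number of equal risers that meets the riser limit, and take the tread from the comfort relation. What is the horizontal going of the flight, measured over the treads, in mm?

6354 mm

2907 / 161 = 18.06, so 19 risers are needed.
Each riser is 2907/19 = 153 mm (≤ 161 mm).
T = 659 − 2·153 = 353 mm, which satisfies the 318 mm minimum.
Treads = 19 − 1 = 18; going = 18 × 353 = 6354 mm.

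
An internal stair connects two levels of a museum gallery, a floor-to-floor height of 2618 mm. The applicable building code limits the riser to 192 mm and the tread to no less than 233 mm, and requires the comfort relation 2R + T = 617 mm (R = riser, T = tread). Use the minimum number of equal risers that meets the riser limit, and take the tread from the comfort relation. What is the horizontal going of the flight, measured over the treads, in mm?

At most 192 each: 2618/192 = 13.64, giving 14 risers.
R = 2618 ÷ 14 = 187 mm.
From 2R + T = 617: T = 617 − 374 = 243 mm.
Going = (14 − 1) × 243 = 3159 mm.

3159 mm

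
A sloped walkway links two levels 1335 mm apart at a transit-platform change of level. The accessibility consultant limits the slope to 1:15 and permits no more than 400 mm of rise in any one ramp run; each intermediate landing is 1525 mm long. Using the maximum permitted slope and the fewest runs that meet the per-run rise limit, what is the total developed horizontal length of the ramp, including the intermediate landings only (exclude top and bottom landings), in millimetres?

At most 400 each: 1335/400 = 3.34, giving 4 ramp runs. That means 3 intermediate landings.
Horizontal run for 1335 mm of rise at 1:15 is 1335 × 15 = 20025 mm.
Intermediate landings: 3 × 1525 = 4575 mm.
Total developed length = 20025 + 4575 = 24600 mm.

24600 mm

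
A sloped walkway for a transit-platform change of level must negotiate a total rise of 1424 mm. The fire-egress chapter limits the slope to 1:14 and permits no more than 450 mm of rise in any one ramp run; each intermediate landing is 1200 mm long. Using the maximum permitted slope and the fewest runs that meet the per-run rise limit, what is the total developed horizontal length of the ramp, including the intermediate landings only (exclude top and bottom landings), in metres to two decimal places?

23.54 m

1424 / 450 = 3.164 → round up to 4 ramp runs. That means 3 intermediate landings.
Ramp run (horizontal) at 1:14: 1424 × 14 = 19936 mm.
Intermediate landings: 3 × 1200 = 3600 mm.
Total developed length = 19936 + 3600 = 23536 mm.
= 23.54 m.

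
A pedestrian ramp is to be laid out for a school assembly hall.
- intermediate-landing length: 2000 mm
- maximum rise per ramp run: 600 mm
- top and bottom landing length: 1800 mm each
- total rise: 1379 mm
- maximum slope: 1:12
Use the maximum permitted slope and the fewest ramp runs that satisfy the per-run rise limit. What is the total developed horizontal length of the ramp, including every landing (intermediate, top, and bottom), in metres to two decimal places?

24.15 m

⌈1379/600⌉ = 3 ramp runs. That means 2 intermediate landings.
Ramp run (horizontal) at 1:12: 1379 × 12 = 16548 mm.
2 intermediate landings contribute 2 × 2000 = 4000 mm.
Top and bottom landings: 2 × 1800 = 3600 mm.
Total = 16548 + 4000 + 3600 = 24148 mm.
= 24.15 m.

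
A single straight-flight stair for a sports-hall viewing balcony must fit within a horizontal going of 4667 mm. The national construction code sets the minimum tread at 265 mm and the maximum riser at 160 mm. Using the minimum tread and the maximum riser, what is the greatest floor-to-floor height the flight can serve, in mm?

Treads that fit: ⌊4667 / 265⌋ = 17.
Risers = treads + 1 = 18.
Maximum height = 18 × 160 = 2880 mm.

2880 mm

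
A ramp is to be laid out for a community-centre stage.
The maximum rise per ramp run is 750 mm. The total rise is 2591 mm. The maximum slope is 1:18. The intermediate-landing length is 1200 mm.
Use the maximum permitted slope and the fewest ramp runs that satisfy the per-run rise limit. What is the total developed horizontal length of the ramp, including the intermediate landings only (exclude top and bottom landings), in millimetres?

50238 mm

2591 / 750 = 3.455 → round up to 4 ramp runs. That means 3 intermediate landings.
Ramp run (horizontal) at 1:18: 2591 × 18 = 46638 mm.
Intermediate landings: 3 × 1200 = 3600 mm.
Developed length = 46638 + 3600 = 50238 mm.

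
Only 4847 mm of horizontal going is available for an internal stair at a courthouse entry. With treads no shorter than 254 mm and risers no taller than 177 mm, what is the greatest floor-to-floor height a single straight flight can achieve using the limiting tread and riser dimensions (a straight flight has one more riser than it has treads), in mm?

4847 / 254 = 19.08, so 19 treads fit.
Risers = treads + 1 = 20.
Maximum height = 20 × 177 = 3540 mm.

3540 mm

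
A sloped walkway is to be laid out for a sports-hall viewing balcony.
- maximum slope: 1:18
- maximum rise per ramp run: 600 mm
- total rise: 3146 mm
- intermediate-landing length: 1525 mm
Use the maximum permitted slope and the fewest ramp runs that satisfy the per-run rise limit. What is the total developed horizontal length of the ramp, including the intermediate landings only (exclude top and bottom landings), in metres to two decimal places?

64.25 m

⌈3146/600⌉ = 6 ramp runs. That means 5 intermediate landings.
Ramp run (horizontal) at 1:18: 3146 × 18 = 56628 mm.
5 intermediate landings contribute 5 × 1525 = 7625 mm.
Developed length = 56628 + 7625 = 64253 mm.
= 64.25 m.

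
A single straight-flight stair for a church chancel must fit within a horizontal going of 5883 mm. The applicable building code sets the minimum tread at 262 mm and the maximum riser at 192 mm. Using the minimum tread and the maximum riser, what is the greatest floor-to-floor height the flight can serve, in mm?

4416 mm

Treads that fit: ⌊5883 / 262⌋ = 22.
Risers = treads + 1 = 23.
Maximum height = 23 × 192 = 4416 mm.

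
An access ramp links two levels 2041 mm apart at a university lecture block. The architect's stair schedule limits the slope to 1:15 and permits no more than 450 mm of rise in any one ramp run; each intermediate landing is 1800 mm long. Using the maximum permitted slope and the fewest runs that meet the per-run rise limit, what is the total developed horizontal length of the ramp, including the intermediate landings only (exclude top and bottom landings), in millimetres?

37815 mm

2041 / 450 = 4.536 → round up to 5 ramp runs. That means 4 intermediate landings.
Ramp run (horizontal) at 1:15: 2041 × 15 = 30615 mm.
4 intermediate landings contribute 4 × 1800 = 7200 mm.
Developed length = 30615 + 7200 = 37815 mm.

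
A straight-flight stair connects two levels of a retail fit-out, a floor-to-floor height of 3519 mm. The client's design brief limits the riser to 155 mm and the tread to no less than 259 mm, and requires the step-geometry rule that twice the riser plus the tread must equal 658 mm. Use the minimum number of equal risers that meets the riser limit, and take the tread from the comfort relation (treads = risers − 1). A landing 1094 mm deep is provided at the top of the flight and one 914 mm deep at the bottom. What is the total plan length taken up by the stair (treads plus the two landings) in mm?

9752 mm

3519 / 155 = 22.70, so 23 risers are needed.
Each riser is 3519/23 = 153 mm (≤ 155 mm).
T = 658 − 2·153 = 352 mm, which satisfies the 259 mm minimum.
Going = (23 − 1) × 352 = 7744 mm.
Add landings: 7744 + 1094 + 914 = 9752 mm.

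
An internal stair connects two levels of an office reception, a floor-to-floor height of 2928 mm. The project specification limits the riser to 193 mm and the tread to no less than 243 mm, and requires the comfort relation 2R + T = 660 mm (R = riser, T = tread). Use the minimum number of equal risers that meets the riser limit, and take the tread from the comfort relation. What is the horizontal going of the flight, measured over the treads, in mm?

2928 / 193 = 15.171 → round up to 16 risers.
Each riser is 2928/16 = 183 mm (≤ 193 mm).
Tread T = 660 − 2 × 183 = 294 mm (≥ 243 mm).
16 risers give 15 treads; going = 15 × 294 = 4410 mm.

4410 mm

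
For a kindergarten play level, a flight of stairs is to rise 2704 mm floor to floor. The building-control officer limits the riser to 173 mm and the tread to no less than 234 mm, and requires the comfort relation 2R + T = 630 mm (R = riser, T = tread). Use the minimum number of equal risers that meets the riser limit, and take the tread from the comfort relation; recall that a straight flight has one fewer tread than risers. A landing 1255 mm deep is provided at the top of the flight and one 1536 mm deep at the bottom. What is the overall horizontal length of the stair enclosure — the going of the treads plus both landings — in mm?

7171 mm

⌈2704/173⌉ = 16 risers.
Each riser is 2704/16 = 169 mm (≤ 173 mm).
T = 630 − 2·169 = 292 mm, which satisfies the 234 mm minimum.
Going = (16 − 1) × 292 = 4380 mm.
Enclosure = 4380 + 1255 + 1536 = 7171 mm.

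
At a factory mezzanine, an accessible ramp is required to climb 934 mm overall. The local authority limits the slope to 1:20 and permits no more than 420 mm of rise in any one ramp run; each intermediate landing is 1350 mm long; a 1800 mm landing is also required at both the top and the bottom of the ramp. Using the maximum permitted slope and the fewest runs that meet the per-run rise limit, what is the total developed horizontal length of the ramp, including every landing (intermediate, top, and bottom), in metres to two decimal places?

934 / 420 = 2.22, so 3 ramp runs are needed. That means 2 intermediate landings.
Horizontal run for 934 mm of rise at 1:20 is 934 × 20 = 18680 mm.
2 intermediate landings contribute 2 × 1350 = 2700 mm.
Top and bottom landings: 2 × 1800 = 3600 mm.
Total = 18680 + 2700 + 3600 = 24980 mm.
= 24.98 m.

24.98 m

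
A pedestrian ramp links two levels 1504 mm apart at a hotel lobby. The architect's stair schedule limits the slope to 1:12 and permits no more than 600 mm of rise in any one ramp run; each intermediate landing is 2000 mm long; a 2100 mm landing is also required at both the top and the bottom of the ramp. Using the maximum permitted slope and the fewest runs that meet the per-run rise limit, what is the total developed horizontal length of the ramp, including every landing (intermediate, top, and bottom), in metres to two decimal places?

1504 / 600 = 2.507 → round up to 3 ramp runs. That means 2 intermediate landings.
Horizontal run for 1504 mm of rise at 1:12 is 1504 × 12 = 18048 mm.
2 intermediate landings contribute 2 × 2000 = 4000 mm.
Top and bottom landings: 2 × 2100 = 4200 mm.
Total = 18048 + 4000 + 4200 = 26248 mm.
= 26.25 m.

26.25 m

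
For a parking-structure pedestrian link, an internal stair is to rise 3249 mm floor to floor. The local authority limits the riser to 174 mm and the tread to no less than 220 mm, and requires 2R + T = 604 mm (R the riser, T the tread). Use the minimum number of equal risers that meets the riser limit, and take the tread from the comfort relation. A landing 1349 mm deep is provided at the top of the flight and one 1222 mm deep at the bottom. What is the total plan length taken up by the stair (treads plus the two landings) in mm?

At most 174 each: 3249/174 = 18.67, giving 19 risers.
Each riser is 3249/19 = 171 mm (≤ 174 mm).
From 2R + T = 604: T = 604 − 342 = 262 mm.
Going = (19 − 1) × 262 = 4716 mm.
Enclosure = 4716 + 1349 + 1222 = 7287 mm.

7287 mm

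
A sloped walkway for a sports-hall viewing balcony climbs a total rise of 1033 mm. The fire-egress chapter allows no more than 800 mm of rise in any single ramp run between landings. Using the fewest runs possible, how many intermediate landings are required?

1 intermediate landings

1033 / 800 = 1.291 → round up to 2 ramp runs.
2 runs are separated by 1 intermediate landings.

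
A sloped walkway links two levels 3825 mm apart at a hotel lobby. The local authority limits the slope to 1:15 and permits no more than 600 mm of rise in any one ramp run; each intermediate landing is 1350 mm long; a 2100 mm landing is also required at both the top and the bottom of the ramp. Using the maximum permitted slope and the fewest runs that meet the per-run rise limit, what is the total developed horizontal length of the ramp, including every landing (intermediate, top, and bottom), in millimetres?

⌈3825/600⌉ = 7 ramp runs. That means 6 intermediate landings.
Ramp run (horizontal) at 1:15: 3825 × 15 = 57375 mm.
Intermediate landings: 6 × 1350 = 8100 mm.
Top and bottom landings: 2 × 2100 = 4200 mm.
Total = 57375 + 8100 + 4200 = 69675 mm.

69675 mm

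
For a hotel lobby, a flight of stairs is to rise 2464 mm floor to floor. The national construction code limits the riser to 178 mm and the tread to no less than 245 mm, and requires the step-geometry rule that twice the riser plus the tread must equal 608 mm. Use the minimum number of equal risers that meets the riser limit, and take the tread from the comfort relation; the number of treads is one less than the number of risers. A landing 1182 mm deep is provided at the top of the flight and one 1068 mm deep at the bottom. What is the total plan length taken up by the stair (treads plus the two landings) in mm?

At most 178 each: 2464/178 = 13.84, giving 14 risers.
Each riser is 2464/14 = 176 mm (≤ 178 mm).
Tread T = 608 − 2 × 176 = 256 mm (≥ 245 mm).
Going = (14 − 1) × 256 = 3328 mm.
Add landings: 3328 + 1182 + 1068 = 5578 mm.

5578 mm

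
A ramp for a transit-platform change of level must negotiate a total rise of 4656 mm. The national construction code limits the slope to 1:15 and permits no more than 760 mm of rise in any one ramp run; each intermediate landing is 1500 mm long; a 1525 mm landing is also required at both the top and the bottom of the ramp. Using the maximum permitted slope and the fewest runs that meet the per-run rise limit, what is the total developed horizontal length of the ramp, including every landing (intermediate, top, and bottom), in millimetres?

At most 760 each: 4656/760 = 6.13, giving 7 ramp runs. That means 6 intermediate landings.
Horizontal run for 4656 mm of rise at 1:15 is 4656 × 15 = 69840 mm.
6 intermediate landings contribute 6 × 1500 = 9000 mm.
Top and bottom landings: 2 × 1525 = 3050 mm.
Total = 69840 + 9000 + 3050 = 81890 mm.

81890 mm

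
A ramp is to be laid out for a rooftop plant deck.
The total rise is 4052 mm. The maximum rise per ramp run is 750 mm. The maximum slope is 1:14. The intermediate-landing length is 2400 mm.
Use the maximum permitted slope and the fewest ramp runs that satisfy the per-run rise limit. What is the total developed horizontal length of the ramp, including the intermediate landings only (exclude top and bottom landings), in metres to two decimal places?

68.73 m

At most 750 each: 4052/750 = 5.40, giving 6 ramp runs. That means 5 intermediate landings.
Ramp run (horizontal) at 1:14: 4052 × 14 = 56728 mm.
5 intermediate landings contribute 5 × 2400 = 12000 mm.
Total developed length = 56728 + 12000 = 68728 mm.
= 68.73 m.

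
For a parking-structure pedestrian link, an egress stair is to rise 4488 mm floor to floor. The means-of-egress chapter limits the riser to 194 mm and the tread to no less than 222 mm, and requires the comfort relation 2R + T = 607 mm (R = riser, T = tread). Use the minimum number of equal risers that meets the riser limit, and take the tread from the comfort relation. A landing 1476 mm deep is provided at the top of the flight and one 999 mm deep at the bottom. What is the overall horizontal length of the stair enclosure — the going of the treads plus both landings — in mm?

7834 mm

At most 194 each: 4488/194 = 23.13, giving 24 risers.
Each riser is 4488/24 = 187 mm (≤ 194 mm).
From 2R + T = 607: T = 607 − 374 = 233 mm.
Going = (24 − 1) × 233 = 5359 mm.
Add landings: 5359 + 1476 + 999 = 7834 mm.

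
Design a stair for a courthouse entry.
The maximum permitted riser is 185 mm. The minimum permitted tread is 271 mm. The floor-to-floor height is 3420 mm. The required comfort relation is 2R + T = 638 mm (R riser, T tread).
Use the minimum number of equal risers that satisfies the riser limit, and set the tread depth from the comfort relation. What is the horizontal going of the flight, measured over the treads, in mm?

5004 mm

3420 / 185 = 18.486 → round up to 19 risers.
Riser R = 3420 / 19 = 180 mm, within the 185 mm limit.
Tread T = 638 − 2 × 180 = 278 mm (≥ 271 mm).
Treads = 19 − 1 = 18; going = 18 × 278 = 5004 mm.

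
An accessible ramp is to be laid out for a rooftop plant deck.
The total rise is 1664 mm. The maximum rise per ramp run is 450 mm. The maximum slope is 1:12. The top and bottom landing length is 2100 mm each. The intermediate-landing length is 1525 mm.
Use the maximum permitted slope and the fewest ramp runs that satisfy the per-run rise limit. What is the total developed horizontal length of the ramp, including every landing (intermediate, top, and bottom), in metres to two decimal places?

28.74 m

1664 / 450 = 3.698 → round up to 4 ramp runs. That means 3 intermediate landings.
Ramp run (horizontal) at 1:12: 1664 × 12 = 19968 mm.
Intermediate landings: 3 × 1525 = 4575 mm.
Top and bottom landings: 2 × 2100 = 4200 mm.
Total = 19968 + 4575 + 4200 = 28743 mm.
= 28.74 m.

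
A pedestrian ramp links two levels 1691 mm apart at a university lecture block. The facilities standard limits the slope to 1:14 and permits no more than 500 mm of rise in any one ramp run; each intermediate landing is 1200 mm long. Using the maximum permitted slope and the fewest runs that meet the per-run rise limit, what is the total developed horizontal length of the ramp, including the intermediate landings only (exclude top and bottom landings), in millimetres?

27274 mm

1691 / 500 = 3.382 → round up to 4 ramp runs. That means 3 intermediate landings.
Ramp run (horizontal) at 1:14: 1691 × 14 = 23674 mm.
3 intermediate landings contribute 3 × 1200 = 3600 mm.
Total developed length = 23674 + 3600 = 27274 mm.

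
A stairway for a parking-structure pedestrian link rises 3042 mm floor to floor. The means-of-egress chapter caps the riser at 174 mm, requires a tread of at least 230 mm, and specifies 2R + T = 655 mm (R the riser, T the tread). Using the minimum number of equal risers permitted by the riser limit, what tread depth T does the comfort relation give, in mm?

317 mm

3042 / 174 = 17.483 → round up to 18 risers.
Each riser is 3042/18 = 169 mm (≤ 174 mm).
Tread T = 655 − 2 × 169 = 317 mm (≥ 230 mm).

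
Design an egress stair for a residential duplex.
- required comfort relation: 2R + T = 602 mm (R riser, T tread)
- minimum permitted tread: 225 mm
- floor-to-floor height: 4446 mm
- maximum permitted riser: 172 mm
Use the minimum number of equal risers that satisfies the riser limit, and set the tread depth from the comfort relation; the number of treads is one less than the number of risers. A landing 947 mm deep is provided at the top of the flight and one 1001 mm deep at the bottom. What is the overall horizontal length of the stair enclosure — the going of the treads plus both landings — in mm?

8448 mm

4446 / 172 = 25.85, so 26 risers are needed.
R = 4446 ÷ 26 = 171 mm.
From 2R + T = 602: T = 602 − 342 = 260 mm.
26 risers give 25 treads; going = 25 × 260 = 6500 mm.
Enclosure = 6500 + 947 + 1001 = 8448 mm.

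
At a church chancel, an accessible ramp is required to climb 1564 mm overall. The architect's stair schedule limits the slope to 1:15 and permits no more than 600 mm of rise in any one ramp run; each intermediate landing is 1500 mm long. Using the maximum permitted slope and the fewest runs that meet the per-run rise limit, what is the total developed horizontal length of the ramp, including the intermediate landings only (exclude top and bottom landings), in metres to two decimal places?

26.46 m

1564 / 600 = 2.607 → round up to 3 ramp runs. That means 2 intermediate landings.
Horizontal run for 1564 mm of rise at 1:15 is 1564 × 15 = 23460 mm.
2 intermediate landings contribute 2 × 1500 = 3000 mm.
Total developed length = 23460 + 3000 = 26460 mm.
= 26.46 m.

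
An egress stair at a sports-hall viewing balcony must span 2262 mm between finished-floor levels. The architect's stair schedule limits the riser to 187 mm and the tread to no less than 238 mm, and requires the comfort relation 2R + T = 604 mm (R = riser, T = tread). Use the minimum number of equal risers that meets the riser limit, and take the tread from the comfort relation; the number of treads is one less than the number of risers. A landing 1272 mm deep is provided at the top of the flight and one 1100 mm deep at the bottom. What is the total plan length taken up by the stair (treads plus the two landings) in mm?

5444 mm

2262 / 187 = 12.096 → round up to 13 risers.
Riser R = 2262 / 13 = 174 mm, within the 187 mm limit.
T = 604 − 2·174 = 256 mm, which satisfies the 238 mm minimum.
13 risers give 12 treads; going = 12 × 256 = 3072 mm.
Add landings: 3072 + 1272 + 1100 = 5444 mm.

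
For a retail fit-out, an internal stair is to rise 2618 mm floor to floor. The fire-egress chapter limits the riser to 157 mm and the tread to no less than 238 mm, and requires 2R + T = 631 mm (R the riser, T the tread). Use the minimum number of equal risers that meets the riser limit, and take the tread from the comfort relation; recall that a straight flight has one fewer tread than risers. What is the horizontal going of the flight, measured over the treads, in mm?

At most 157 each: 2618/157 = 16.68, giving 17 risers.
Each riser is 2618/17 = 154 mm (≤ 157 mm).
From 2R + T = 631: T = 631 − 308 = 323 mm.
Going = (17 − 1) × 323 = 5168 mm.

5168 mm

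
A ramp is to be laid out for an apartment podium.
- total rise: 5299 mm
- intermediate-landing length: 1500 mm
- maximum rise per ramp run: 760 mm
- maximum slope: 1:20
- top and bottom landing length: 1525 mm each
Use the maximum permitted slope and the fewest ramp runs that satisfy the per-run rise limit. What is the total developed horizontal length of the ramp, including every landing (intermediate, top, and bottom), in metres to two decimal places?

⌈5299/760⌉ = 7 ramp runs. That means 6 intermediate landings.
Horizontal run for 5299 mm of rise at 1:20 is 5299 × 20 = 105980 mm.
6 intermediate landings contribute 6 × 1500 = 9000 mm.
Top and bottom landings: 2 × 1525 = 3050 mm.
Total = 105980 + 9000 + 3050 = 118030 mm.
= 118.03 m.

118.03 m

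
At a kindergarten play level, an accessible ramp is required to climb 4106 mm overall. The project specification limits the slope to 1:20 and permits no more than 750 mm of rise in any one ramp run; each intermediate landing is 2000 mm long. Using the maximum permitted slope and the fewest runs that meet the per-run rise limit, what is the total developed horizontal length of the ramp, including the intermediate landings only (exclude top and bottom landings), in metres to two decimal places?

92.12 m

At most 750 each: 4106/750 = 5.47, giving 6 ramp runs. That means 5 intermediate landings.
Ramp run (horizontal) at 1:20: 4106 × 20 = 82120 mm.
Intermediate landings: 5 × 2000 = 10000 mm.
Developed length = 82120 + 10000 = 92120 mm.
= 92.12 m.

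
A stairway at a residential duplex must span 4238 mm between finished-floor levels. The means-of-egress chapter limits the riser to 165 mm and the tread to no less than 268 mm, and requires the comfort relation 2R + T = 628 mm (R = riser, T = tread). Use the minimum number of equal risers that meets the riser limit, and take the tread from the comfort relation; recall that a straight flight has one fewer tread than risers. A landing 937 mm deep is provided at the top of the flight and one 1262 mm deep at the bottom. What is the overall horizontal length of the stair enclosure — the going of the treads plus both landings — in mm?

⌈4238/165⌉ = 26 risers.
Each riser is 4238/26 = 163 mm (≤ 165 mm).
Tread T = 628 − 2 × 163 = 302 mm (≥ 268 mm).
Going = (26 − 1) × 302 = 7550 mm.
Enclosure = 7550 + 937 + 1262 = 9749 mm.

9749 mm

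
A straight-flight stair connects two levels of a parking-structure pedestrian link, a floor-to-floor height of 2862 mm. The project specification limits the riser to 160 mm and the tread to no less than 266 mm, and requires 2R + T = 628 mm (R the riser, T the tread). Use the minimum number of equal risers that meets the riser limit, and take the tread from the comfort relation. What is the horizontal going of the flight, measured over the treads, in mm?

5270 mm

2862 / 160 = 17.89, so 18 risers are needed.
Each riser is 2862/18 = 159 mm (≤ 160 mm).
Tread T = 628 − 2 × 159 = 310 mm (≥ 266 mm).
Treads = 18 − 1 = 17; going = 17 × 310 = 5270 mm.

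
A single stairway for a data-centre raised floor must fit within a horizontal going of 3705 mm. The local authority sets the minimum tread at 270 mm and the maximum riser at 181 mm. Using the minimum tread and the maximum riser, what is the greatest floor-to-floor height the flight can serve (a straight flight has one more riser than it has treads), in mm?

3705 / 270 = 13.72, so 13 treads fit.
Risers = treads + 1 = 14.
Maximum height = 14 × 181 = 2534 mm.

2534 mm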